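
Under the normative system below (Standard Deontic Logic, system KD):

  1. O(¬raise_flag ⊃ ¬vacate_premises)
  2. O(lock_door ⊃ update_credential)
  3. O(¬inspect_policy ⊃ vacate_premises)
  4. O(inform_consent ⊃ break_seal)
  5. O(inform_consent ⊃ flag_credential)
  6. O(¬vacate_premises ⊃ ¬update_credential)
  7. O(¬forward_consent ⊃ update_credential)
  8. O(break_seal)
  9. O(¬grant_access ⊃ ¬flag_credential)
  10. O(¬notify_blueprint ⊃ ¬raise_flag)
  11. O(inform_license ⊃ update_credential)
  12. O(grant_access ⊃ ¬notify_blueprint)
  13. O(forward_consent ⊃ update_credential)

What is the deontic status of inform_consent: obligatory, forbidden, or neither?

Forbidden

Premises 13 and 7 cover both cases: O(forward_consent ⊃ update_credential) and O(¬forward_consent ⊃ update_credential). Since forward_consent ∨ ¬forward_consent is a tautology, O(update_credential) follows.
Premise 6, O(¬vacate_premises ⊃ ¬update_credential), contraposes to O(update_credential ⊃ vacate_premises); with O(update_credential) we get O(vacate_premises).
Premise 1, O(¬raise_flag ⊃ ¬vacate_premises), contraposes to O(vacate_premises ⊃ raise_flag); with O(vacate_premises) we get O(raise_flag).
Premise 10 is O(¬notify_blueprint ⊃ ¬raise_flag); contrapositively O(raise_flag ⊃ notify_blueprint). Since O(raise_flag) holds, K gives O(notify_blueprint).
Premise 12, O(grant_access ⊃ ¬notify_blueprint), contraposes to O(notify_blueprint ⊃ ¬grant_access); with O(notify_blueprint) we get O(¬grant_access).
With premise 9, O(¬grant_access ⊃ ¬flag_credential), the K-axiom yields O(¬flag_credential).
Premise 5, O(inform_consent ⊃ flag_credential), contraposes to O(¬flag_credential ⊃ ¬inform_consent); with O(¬flag_credential) we get O(¬inform_consent).
Premises 2, 3, 4, 8, 11 do not contribute to this derivation.
Thus O(¬inform_consent), which is F(inform_consent): inform_consent is forbidden.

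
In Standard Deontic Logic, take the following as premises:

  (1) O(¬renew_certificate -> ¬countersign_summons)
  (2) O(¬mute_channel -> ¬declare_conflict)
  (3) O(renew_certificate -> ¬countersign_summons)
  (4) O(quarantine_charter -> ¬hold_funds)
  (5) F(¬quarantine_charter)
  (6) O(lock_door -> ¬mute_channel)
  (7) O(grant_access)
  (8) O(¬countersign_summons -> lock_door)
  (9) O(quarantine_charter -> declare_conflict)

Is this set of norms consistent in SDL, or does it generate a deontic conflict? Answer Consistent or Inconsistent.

Premises 1 and 3 are O(¬renew_certificate -> ¬countersign_summons) and O(renew_certificate -> ¬countersign_summons); every ideal world satisfies ¬renew_certificate or renew_certificate, so in either case ¬countersign_summons holds — hence O(¬countersign_summons).
With premise 8, O(¬countersign_summons -> lock_door), the K-axiom yields O(lock_door).
With premise 6, O(lock_door -> ¬mute_channel), the K-axiom yields O(¬mute_channel).
From O(¬mute_channel) and premise 2, O(¬mute_channel -> ¬declare_conflict), we obtain O(¬declare_conflict).
Premise 9, O(quarantine_charter -> declare_conflict), contraposes to O(¬declare_conflict -> ¬quarantine_charter); with O(¬declare_conflict) we get O(¬quarantine_charter).
But premise 5, F(¬quarantine_charter), means O(quarantine_charter).
We now have both O(¬quarantine_charter) and O(quarantine_charter) — quarantine_charter is simultaneously obligatory and forbidden, violating the D-axiom.

Inconsistent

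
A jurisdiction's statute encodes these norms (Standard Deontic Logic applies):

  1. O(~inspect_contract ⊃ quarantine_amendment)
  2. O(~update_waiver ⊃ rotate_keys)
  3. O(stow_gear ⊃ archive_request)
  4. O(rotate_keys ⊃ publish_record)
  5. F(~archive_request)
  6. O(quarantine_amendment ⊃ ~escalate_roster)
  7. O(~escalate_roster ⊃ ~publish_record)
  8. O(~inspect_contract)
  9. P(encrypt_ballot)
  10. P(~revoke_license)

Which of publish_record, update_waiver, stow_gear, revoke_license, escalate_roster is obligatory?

update_waiver

From premise 8 we have O(~inspect_contract).
From O(~inspect_contract) and premise 1, O(~inspect_contract ⊃ quarantine_amendment), we obtain O(quarantine_amendment).
From O(quarantine_amendment) and premise 6, O(quarantine_amendment ⊃ ~escalate_roster), we obtain O(~escalate_roster).
Premise 7 is O(~escalate_roster ⊃ ~publish_record); since O(~escalate_roster), deontic closure gives O(~publish_record).
Premise 4 is O(rotate_keys ⊃ publish_record); contrapositively O(~publish_record ⊃ ~rotate_keys). Since O(~publish_record) holds, K gives O(~rotate_keys).
Premise 2 is O(~update_waiver ⊃ rotate_keys); contrapositively O(~rotate_keys ⊃ update_waiver). Since O(~rotate_keys) holds, K gives O(update_waiver).
So O(update_waiver) holds — update_waiver is obligatory. None of the other listed options is made obligatory by any chain of premises.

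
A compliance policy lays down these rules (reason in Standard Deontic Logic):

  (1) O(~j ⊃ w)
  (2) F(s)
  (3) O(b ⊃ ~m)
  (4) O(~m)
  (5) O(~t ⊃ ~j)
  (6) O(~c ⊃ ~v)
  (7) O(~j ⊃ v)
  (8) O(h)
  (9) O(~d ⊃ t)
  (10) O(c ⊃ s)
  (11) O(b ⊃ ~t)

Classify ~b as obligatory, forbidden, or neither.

Obligatory

Premise 2, F(s), is equivalent to O(~s).
Premise 10 is O(c ⊃ s); contrapositively O(~s ⊃ ~c). Since O(~s) holds, K gives O(~c).
Premise 6 is O(~c ⊃ ~v); since O(~c), deontic closure gives O(~v).
Premise 7, O(~j ⊃ v), contraposes to O(~v ⊃ j); with O(~v) we get O(j).
Premise 5, O(~t ⊃ ~j), contraposes to O(j ⊃ t); with O(j) we get O(t).
Premise 11 is O(b ⊃ ~t); contrapositively O(t ⊃ ~b). Since O(t) holds, K gives O(~b).
Premises 1, 3, 4, 8, 9 do not contribute to this derivation.
Hence ~b is obligatory.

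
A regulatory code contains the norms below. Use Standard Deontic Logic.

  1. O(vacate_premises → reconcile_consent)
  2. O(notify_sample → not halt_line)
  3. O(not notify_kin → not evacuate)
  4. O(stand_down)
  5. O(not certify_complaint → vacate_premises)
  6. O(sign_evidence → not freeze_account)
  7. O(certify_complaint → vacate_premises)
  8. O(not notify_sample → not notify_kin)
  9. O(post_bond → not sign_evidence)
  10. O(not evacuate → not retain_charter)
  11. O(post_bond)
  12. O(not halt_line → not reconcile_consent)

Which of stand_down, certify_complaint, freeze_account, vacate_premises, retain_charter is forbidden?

retain_charter

By case analysis on certify_complaint: premise 7 gives O(certify_complaint → vacate_premises) and premise 5 gives O(not certify_complaint → vacate_premises), so O(vacate_premises) either way.
Premise 1 is O(vacate_premises → reconcile_consent); since O(vacate_premises), deontic closure gives O(reconcile_consent).
The contrapositive of premise 12 (O(not halt_line → not reconcile_consent)) is O(reconcile_consent → halt_line), and O(reconcile_consent) is already established, so O(halt_line).
The contrapositive of premise 2 (O(notify_sample → not halt_line)) is O(halt_line → not notify_sample), and O(halt_line) is already established, so O(not notify_sample).
From O(not notify_sample) and premise 8, O(not notify_sample → not notify_kin), we obtain O(not notify_kin).
From O(not notify_kin) and premise 3, O(not notify_kin → not evacuate), we obtain O(not evacuate).
From O(not evacuate) and premise 10, O(not evacuate → not retain_charter), we obtain O(not retain_charter).
So O(not retain_charter) holds, i.e. retain_charter is forbidden. None of the other listed options is forbidden under the premises.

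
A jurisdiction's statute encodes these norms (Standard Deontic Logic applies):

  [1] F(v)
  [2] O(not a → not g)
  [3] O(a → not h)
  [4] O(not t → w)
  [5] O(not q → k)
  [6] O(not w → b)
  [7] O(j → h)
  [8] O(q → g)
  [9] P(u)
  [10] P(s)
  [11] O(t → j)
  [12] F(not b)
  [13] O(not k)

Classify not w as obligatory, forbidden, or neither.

Premise 13 gives O(not k).
Premise 5 is O(not q → k); contrapositively O(not k → q). Since O(not k) holds, K gives O(q).
From O(q) and premise 8, O(q → g), we obtain O(g).
Premise 2 is O(not a → not g); contrapositively O(g → a). Since O(g) holds, K gives O(a).
With premise 3, O(a → not h), the K-axiom yields O(not h).
The contrapositive of premise 7 (O(j → h)) is O(not h → not j), and O(not h) is already established, so O(not j).
Premise 11 is O(t → j); contrapositively O(not j → not t). Since O(not j) holds, K gives O(not t).
Applying K to premise 4 (O(not t → w)) and O(not t) yields O(w).
Premises 1, 6, 9, 10, 12 do not contribute to this derivation.
Thus O(w), which is F(not w): not w is forbidden.

Forbidden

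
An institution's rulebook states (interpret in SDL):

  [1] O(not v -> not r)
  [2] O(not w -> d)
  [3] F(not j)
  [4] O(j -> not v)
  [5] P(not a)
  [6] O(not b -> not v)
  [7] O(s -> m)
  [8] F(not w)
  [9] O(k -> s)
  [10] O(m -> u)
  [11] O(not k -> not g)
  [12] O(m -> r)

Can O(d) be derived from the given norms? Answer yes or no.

No

Premise 2 is O(not w -> d), but O(not w) is not derivable from the premises, so it does not yield O(d).
No other premise forces O(d). An ideal world satisfying every premise can still have d false, so O(d) is not derivable.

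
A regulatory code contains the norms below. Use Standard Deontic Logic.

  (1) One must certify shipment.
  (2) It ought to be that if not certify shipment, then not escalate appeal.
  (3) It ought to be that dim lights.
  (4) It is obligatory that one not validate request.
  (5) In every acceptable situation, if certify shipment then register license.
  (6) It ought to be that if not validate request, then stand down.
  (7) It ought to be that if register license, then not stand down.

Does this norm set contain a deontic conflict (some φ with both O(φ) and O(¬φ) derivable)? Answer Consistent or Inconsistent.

Premise 1 gives O(certify_shipment).
Applying K to premise 5 (O(certify_shipment → register_license)) and O(certify_shipment) yields O(register_license).
From O(register_license) and premise 7, O(register_license → ¬stand_down), we obtain O(¬stand_down).
The contrapositive of premise 6 (O(¬validate_request → stand_down)) is O(¬stand_down → validate_request), and O(¬stand_down) is already established, so O(validate_request).
Yet premise 4 states O(¬validate_request).
We now have both O(validate_request) and O(¬validate_request) — validate_request is simultaneously obligatory and forbidden, violating the D-axiom.

Inconsistent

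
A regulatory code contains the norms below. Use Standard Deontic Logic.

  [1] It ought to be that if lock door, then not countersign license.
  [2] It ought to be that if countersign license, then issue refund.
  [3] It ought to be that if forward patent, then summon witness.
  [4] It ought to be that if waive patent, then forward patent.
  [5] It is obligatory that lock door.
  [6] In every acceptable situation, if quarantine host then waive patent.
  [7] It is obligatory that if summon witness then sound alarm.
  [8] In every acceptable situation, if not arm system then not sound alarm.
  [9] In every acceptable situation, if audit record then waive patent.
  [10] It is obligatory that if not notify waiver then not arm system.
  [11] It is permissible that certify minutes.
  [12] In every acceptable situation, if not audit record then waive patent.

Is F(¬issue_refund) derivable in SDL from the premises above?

Premise 2 is O(countersign_license → issue_refund), but O(countersign_license) is not derivable from the premises, so it does not yield O(issue_refund).
No other premise forces O(issue_refund). An ideal world satisfying every premise can still have ¬issue_refund true, so F(¬issue_refund) is not derivable.

No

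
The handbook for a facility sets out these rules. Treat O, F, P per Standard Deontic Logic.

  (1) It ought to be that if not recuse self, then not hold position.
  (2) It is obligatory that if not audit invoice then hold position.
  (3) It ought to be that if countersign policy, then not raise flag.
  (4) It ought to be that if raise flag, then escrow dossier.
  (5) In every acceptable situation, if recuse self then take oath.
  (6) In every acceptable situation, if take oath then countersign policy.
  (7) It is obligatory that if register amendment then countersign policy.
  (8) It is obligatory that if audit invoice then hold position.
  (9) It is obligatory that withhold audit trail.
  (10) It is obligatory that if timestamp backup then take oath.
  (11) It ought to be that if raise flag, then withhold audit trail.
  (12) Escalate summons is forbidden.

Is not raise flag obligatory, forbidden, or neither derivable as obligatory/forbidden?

Premises 2 and 8 are O(¬audit_invoice → hold_position) and O(audit_invoice → hold_position); every ideal world satisfies ¬audit_invoice or audit_invoice, so in either case hold_position holds — hence O(hold_position).
The contrapositive of premise 1 (O(¬recuse_self → ¬hold_position)) is O(hold_position → recuse_self), and O(hold_position) is already established, so O(recuse_self).
Premise 5 is O(recuse_self → take_oath); since O(recuse_self), deontic closure gives O(take_oath).
Premise 6 is O(take_oath → countersign_policy); since O(take_oath), deontic closure gives O(countersign_policy).
With premise 3, O(countersign_policy → ¬raise_flag), the K-axiom yields O(¬raise_flag).
Premises 4, 7, 9, 10, 11, 12 do not contribute to this derivation.
Hence ¬raise_flag is obligatory.

Obligatory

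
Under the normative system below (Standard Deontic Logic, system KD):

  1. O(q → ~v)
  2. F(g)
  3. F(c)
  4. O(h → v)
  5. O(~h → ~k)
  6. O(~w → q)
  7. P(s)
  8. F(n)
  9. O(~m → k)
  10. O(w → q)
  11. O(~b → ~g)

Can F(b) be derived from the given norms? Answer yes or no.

Premise 11 is O(~b → ~g); even if O(~g) held, inferring O(~b) would be affirming the consequent — invalid.
No other premise forces O(~b). An ideal world satisfying every premise can still have b true, so F(b) is not derivable.

No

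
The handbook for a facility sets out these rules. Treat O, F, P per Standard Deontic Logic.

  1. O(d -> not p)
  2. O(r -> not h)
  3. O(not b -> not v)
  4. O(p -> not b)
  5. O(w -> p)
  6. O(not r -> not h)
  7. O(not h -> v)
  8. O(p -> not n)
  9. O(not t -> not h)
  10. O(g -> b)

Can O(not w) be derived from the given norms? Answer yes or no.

Premises 6 and 2 are O(not r -> not h) and O(r -> not h); every ideal world satisfies not r or r, so in either case not h holds — hence O(not h).
From O(not h) and premise 7, O(not h -> v), we obtain O(v).
The contrapositive of premise 3 (O(not b -> not v)) is O(v -> b), and O(v) is already established, so O(b).
The contrapositive of premise 4 (O(p -> not b)) is O(b -> not p), and O(b) is already established, so O(not p).
Premise 5 is O(w -> p); contrapositively O(not p -> not w). Since O(not p) holds, K gives O(not w).
Premises 1, 8, 9, 10 do not contribute to this derivation.
So O(not w) follows.

Yes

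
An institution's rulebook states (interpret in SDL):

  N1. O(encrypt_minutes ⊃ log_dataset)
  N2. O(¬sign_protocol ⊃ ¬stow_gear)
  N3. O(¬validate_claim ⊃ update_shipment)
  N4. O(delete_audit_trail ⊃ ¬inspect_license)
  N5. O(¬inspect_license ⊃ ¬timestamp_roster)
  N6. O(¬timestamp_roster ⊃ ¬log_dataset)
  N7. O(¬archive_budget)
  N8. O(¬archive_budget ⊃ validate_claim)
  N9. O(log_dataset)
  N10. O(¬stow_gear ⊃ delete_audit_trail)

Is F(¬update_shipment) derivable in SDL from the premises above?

No

Premise 3 is O(¬validate_claim ⊃ update_shipment), but O(¬validate_claim) is not derivable from the premises, so it does not yield O(update_shipment).
No other premise forces O(update_shipment). An ideal world satisfying every premise can still have ¬update_shipment true, so F(¬update_shipment) is not derivable.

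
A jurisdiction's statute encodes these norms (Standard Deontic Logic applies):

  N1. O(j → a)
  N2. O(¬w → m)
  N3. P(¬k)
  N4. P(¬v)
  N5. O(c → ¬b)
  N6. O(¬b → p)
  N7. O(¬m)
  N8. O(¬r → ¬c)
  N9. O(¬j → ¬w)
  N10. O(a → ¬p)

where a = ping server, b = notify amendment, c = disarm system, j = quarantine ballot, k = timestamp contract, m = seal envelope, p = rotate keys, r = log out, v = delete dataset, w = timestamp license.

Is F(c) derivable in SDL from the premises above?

From premise 7 we have O(¬m).
The contrapositive of premise 2 (O(¬w → m)) is O(¬m → w), and O(¬m) is already established, so O(w).
Premise 9 is O(¬j → ¬w); contrapositively O(w → j). Since O(w) holds, K gives O(j).
Applying K to premise 1 (O(j → a)) and O(j) yields O(a).
Premise 10 is O(a → ¬p); since O(a), deontic closure gives O(¬p).
Premise 6 is O(¬b → p); contrapositively O(¬p → b). Since O(¬p) holds, K gives O(b).
Premise 5 is O(c → ¬b); contrapositively O(b → ¬c). Since O(b) holds, K gives O(¬c).
Premises 3, 4, 8 do not contribute to this derivation.
So O(¬c) holds, i.e. F(c). The claim follows.

Yes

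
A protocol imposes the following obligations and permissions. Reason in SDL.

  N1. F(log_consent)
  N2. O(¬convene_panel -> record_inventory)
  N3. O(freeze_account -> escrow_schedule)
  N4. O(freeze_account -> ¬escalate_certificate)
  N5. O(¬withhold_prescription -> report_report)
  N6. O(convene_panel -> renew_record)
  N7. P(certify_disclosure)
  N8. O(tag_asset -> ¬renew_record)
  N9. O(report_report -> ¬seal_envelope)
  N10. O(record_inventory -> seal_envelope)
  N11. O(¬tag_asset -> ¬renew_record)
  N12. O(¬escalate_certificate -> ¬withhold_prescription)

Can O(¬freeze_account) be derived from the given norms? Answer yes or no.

Premises 11 and 8 cover both cases: O(¬tag_asset -> ¬renew_record) and O(tag_asset -> ¬renew_record). Since ¬tag_asset ∨ tag_asset is a tautology, O(¬renew_record) follows.
The contrapositive of premise 6 (O(convene_panel -> renew_record)) is O(¬renew_record -> ¬convene_panel), and O(¬renew_record) is already established, so O(¬convene_panel).
Premise 2 is O(¬convene_panel -> record_inventory); since O(¬convene_panel), deontic closure gives O(record_inventory).
Applying K to premise 10 (O(record_inventory -> seal_envelope)) and O(record_inventory) yields O(seal_envelope).
Premise 9, O(report_report -> ¬seal_envelope), contraposes to O(seal_envelope -> ¬report_report); with O(seal_envelope) we get O(¬report_report).
Premise 5 is O(¬withhold_prescription -> report_report); contrapositively O(¬report_report -> withhold_prescription). Since O(¬report_report) holds, K gives O(withhold_prescription).
Premise 12, O(¬escalate_certificate -> ¬withhold_prescription), contraposes to O(withhold_prescription -> escalate_certificate); with O(withhold_prescription) we get O(escalate_certificate).
The contrapositive of premise 4 (O(freeze_account -> ¬escalate_certificate)) is O(escalate_certificate -> ¬freeze_account), and O(escalate_certificate) is already established, so O(¬freeze_account).
Premises 1, 3, 7 do not contribute to this derivation.
So O(¬freeze_account) follows.

Yes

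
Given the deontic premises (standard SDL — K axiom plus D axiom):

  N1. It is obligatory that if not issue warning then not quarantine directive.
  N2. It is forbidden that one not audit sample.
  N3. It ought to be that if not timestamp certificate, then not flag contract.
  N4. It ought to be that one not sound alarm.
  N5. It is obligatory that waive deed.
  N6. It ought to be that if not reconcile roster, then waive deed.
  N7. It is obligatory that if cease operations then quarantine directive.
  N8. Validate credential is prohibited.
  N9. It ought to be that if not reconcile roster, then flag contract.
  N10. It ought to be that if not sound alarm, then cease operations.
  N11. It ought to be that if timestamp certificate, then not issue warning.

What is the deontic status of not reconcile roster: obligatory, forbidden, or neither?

Premise 4 gives O(¬sound_alarm).
Applying K to premise 10 (O(¬sound_alarm → cease_operations)) and O(¬sound_alarm) yields O(cease_operations).
From O(cease_operations) and premise 7, O(cease_operations → quarantine_directive), we obtain O(quarantine_directive).
Premise 1, O(¬issue_warning → ¬quarantine_directive), contraposes to O(quarantine_directive → issue_warning); with O(quarantine_directive) we get O(issue_warning).
Premise 11 is O(timestamp_certificate → ¬issue_warning); contrapositively O(issue_warning → ¬timestamp_certificate). Since O(issue_warning) holds, K gives O(¬timestamp_certificate).
From O(¬timestamp_certificate) and premise 3, O(¬timestamp_certificate → ¬flag_contract), we obtain O(¬flag_contract).
The contrapositive of premise 9 (O(¬reconcile_roster → flag_contract)) is O(¬flag_contract → reconcile_roster), and O(¬flag_contract) is already established, so O(reconcile_roster).
Premises 2, 5, 6, 8 do not contribute to this derivation.
Thus O(reconcile_roster), which is F(¬reconcile_roster): ¬reconcile_roster is forbidden.

Forbidden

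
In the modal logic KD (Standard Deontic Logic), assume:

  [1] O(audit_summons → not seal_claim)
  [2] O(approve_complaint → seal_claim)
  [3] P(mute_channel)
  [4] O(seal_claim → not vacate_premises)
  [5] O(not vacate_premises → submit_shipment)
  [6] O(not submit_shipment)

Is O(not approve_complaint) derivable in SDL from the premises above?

Premise 6 states O(not submit_shipment) outright.
The contrapositive of premise 5 (O(not vacate_premises → submit_shipment)) is O(not submit_shipment → vacate_premises), and O(not submit_shipment) is already established, so O(vacate_premises).
Premise 4 is O(seal_claim → not vacate_premises); contrapositively O(vacate_premises → not seal_claim). Since O(vacate_premises) holds, K gives O(not seal_claim).
Premise 2 is O(approve_complaint → seal_claim); contrapositively O(not seal_claim → not approve_complaint). Since O(not seal_claim) holds, K gives O(not approve_complaint).
Premises 1, 3 do not contribute to this derivation.
So O(not approve_complaint) follows.

Yes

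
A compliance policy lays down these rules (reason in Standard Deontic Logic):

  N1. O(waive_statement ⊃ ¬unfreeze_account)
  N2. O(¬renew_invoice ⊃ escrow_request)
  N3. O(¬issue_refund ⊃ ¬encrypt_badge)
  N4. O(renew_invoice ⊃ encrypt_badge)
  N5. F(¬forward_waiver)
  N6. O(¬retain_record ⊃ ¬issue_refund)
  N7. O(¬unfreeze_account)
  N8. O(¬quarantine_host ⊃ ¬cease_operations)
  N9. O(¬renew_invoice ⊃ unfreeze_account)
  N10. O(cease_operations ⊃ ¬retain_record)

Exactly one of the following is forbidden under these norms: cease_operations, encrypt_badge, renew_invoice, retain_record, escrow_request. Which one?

cease_operations

From premise 7 we have O(¬unfreeze_account).
Premise 9, O(¬renew_invoice ⊃ unfreeze_account), contraposes to O(¬unfreeze_account ⊃ renew_invoice); with O(¬unfreeze_account) we get O(renew_invoice).
With premise 4, O(renew_invoice ⊃ encrypt_badge), the K-axiom yields O(encrypt_badge).
Premise 3, O(¬issue_refund ⊃ ¬encrypt_badge), contraposes to O(encrypt_badge ⊃ issue_refund); with O(encrypt_badge) we get O(issue_refund).
The contrapositive of premise 6 (O(¬retain_record ⊃ ¬issue_refund)) is O(issue_refund ⊃ retain_record), and O(issue_refund) is already established, so O(retain_record).
Premise 10 is O(cease_operations ⊃ ¬retain_record); contrapositively O(retain_record ⊃ ¬cease_operations). Since O(retain_record) holds, K gives O(¬cease_operations).
So O(¬cease_operations) holds, i.e. cease_operations is forbidden. None of the other listed options is forbidden under the premises.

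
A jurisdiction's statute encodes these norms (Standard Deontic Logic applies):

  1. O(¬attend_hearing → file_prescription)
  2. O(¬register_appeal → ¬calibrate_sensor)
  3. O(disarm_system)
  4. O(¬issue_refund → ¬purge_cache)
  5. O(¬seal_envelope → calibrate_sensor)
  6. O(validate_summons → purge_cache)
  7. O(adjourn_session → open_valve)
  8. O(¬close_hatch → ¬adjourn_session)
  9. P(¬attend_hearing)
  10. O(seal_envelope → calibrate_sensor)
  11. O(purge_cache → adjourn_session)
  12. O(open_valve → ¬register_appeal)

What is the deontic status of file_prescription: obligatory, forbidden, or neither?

Premise 1 is O(¬attend_hearing → file_prescription), but O(¬attend_hearing) is not derivable from the premises (the permission P(¬attend_hearing) asserts only ¬O(attend_hearing), not O(¬attend_hearing)), so it does not yield O(file_prescription).
No premise or chain of K-axiom applications forces O(file_prescription), and none forces O(¬file_prescription). So file_prescription is neither obligatory nor forbidden under these norms.

Neither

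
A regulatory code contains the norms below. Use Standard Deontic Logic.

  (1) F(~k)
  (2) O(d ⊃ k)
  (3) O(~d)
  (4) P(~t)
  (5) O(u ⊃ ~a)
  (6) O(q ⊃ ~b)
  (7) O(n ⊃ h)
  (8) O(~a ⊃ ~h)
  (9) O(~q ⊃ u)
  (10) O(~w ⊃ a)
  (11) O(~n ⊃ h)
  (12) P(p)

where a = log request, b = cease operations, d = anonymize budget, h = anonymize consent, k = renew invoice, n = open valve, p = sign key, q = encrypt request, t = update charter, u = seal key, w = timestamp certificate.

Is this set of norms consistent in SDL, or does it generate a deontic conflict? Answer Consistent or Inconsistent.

Premise 2 is O(d ⊃ k); even if O(k) held, inferring O(d) would be affirming the consequent — invalid.
So O(d) is not derivable, and the apparent clash with O(~d) does not arise.
A world satisfying every obligation exists (e.g. a=true, b=false, d=false, h=true, k=true, n=false, p=false, q=true, t=false, u=false, w=false); no atom is both obligatory and forbidden, so the set is consistent.

Consistent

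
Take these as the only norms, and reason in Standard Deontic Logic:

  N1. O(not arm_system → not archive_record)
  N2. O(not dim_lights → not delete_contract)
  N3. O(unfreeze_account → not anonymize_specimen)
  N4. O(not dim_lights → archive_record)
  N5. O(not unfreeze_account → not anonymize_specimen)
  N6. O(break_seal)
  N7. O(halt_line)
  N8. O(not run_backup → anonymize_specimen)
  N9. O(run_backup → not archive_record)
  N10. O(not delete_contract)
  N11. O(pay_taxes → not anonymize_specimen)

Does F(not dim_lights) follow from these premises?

Yes

Premises 5 and 3 cover both cases: O(not unfreeze_account → not anonymize_specimen) and O(unfreeze_account → not anonymize_specimen). Since not unfreeze_account ∨ unfreeze_account is a tautology, O(not anonymize_specimen) follows.
Premise 8, O(not run_backup → anonymize_specimen), contraposes to O(not anonymize_specimen → run_backup); with O(not anonymize_specimen) we get O(run_backup).
Applying K to premise 9 (O(run_backup → not archive_record)) and O(run_backup) yields O(not archive_record).
Premise 4 is O(not dim_lights → archive_record); contrapositively O(not archive_record → dim_lights). Since O(not archive_record) holds, K gives O(dim_lights).
Premises 1, 2, 6, 7, 10, 11 do not contribute to this derivation.
So O(dim_lights) holds, i.e. F(not dim_lights). The claim follows.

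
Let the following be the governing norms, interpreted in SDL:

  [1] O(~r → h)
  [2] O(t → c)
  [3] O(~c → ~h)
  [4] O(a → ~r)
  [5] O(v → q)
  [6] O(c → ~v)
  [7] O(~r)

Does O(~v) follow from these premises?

Premise 7 states O(~r) outright.
From O(~r) and premise 1, O(~r → h), we obtain O(h).
The contrapositive of premise 3 (O(~c → ~h)) is O(h → c), and O(h) is already established, so O(c).
Premise 6 is O(c → ~v); since O(c), deontic closure gives O(~v).
Premises 2, 4, 5 do not contribute to this derivation.
So O(~v) follows.

Yes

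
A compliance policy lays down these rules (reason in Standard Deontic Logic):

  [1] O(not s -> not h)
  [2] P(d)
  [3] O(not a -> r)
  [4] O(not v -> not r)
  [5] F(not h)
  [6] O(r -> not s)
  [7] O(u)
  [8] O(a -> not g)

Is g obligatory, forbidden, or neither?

Premise 5 is F(not h), i.e. O(h).
Premise 1, O(not s -> not h), contraposes to O(h -> s); with O(h) we get O(s).
Premise 6, O(r -> not s), contraposes to O(s -> not r); with O(s) we get O(not r).
Premise 3 is O(not a -> r); contrapositively O(not r -> a). Since O(not r) holds, K gives O(a).
With premise 8, O(a -> not g), the K-axiom yields O(not g).
Premises 2, 4, 7 do not contribute to this derivation.
Thus O(not g), which is F(g): g is forbidden.

Forbidden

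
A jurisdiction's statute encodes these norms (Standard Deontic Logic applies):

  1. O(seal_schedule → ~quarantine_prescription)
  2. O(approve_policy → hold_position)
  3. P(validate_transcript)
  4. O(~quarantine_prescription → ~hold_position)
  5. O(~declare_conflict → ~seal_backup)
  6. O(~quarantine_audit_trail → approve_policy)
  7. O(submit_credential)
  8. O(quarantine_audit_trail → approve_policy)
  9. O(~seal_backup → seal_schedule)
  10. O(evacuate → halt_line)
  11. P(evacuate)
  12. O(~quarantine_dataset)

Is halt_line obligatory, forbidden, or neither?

Premise 10 is O(evacuate → halt_line), but O(evacuate) is not derivable from the premises (the permission P(evacuate) asserts only ~O(~evacuate), not O(evacuate)), so it does not yield O(halt_line).
No premise or chain of K-axiom applications forces O(halt_line), and none forces O(~halt_line). So halt_line is neither obligatory nor forbidden under these norms.

Neither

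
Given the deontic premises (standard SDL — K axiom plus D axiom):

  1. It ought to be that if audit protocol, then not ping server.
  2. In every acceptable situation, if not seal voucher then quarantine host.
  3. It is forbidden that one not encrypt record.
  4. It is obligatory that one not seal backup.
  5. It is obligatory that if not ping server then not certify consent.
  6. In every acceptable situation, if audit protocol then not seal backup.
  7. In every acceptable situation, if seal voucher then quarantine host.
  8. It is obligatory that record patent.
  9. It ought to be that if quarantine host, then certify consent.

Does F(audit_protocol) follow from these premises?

Yes

Premises 2 and 7 cover both cases: O(¬seal_voucher → quarantine_host) and O(seal_voucher → quarantine_host). Since ¬seal_voucher ∨ seal_voucher is a tautology, O(quarantine_host) follows.
From O(quarantine_host) and premise 9, O(quarantine_host → certify_consent), we obtain O(certify_consent).
Premise 5 is O(¬ping_server → ¬certify_consent); contrapositively O(certify_consent → ping_server). Since O(certify_consent) holds, K gives O(ping_server).
Premise 1, O(audit_protocol → ¬ping_server), contraposes to O(ping_server → ¬audit_protocol); with O(ping_server) we get O(¬audit_protocol).
Premises 3, 4, 6, 8 do not contribute to this derivation.
So O(¬audit_protocol) holds, i.e. F(audit_protocol). The claim follows.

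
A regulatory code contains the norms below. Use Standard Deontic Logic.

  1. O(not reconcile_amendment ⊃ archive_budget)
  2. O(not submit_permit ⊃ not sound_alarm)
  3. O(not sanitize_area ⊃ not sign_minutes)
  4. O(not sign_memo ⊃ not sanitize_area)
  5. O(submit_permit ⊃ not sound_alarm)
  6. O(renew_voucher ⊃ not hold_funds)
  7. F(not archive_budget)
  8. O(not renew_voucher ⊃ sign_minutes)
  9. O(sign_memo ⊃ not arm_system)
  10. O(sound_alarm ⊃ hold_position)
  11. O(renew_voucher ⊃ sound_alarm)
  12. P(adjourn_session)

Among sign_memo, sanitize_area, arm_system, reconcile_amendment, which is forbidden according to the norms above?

arm_system

Premises 5 and 2 cover both cases: O(submit_permit ⊃ not sound_alarm) and O(not submit_permit ⊃ not sound_alarm). Since submit_permit ∨ not submit_permit is a tautology, O(not sound_alarm) follows.
The contrapositive of premise 11 (O(renew_voucher ⊃ sound_alarm)) is O(not sound_alarm ⊃ not renew_voucher), and O(not sound_alarm) is already established, so O(not renew_voucher).
With premise 8, O(not renew_voucher ⊃ sign_minutes), the K-axiom yields O(sign_minutes).
Premise 3, O(not sanitize_area ⊃ not sign_minutes), contraposes to O(sign_minutes ⊃ sanitize_area); with O(sign_minutes) we get O(sanitize_area).
Premise 4 is O(not sign_memo ⊃ not sanitize_area); contrapositively O(sanitize_area ⊃ sign_memo). Since O(sanitize_area) holds, K gives O(sign_memo).
With premise 9, O(sign_memo ⊃ not arm_system), the K-axiom yields O(not arm_system).
So O(not arm_system) holds, i.e. arm_system is forbidden. None of the other listed options is forbidden under the premises.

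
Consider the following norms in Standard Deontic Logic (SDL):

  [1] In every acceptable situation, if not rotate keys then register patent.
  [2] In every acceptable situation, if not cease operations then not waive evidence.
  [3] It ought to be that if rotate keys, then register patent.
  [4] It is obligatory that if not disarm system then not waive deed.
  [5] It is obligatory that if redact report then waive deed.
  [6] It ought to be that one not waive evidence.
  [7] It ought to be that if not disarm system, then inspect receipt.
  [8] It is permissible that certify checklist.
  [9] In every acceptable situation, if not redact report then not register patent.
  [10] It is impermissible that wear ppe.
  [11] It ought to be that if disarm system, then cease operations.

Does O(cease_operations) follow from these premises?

Premises 1 and 3 are O(¬rotate_keys → register_patent) and O(rotate_keys → register_patent); every ideal world satisfies ¬rotate_keys or rotate_keys, so in either case register_patent holds — hence O(register_patent).
Premise 9, O(¬redact_report → ¬register_patent), contraposes to O(register_patent → redact_report); with O(register_patent) we get O(redact_report).
Premise 5 is O(redact_report → waive_deed); since O(redact_report), deontic closure gives O(waive_deed).
Premise 4, O(¬disarm_system → ¬waive_deed), contraposes to O(waive_deed → disarm_system); with O(waive_deed) we get O(disarm_system).
With premise 11, O(disarm_system → cease_operations), the K-axiom yields O(cease_operations).
Premises 2, 6, 7, 8, 10 do not contribute to this derivation.
So O(cease_operations) follows.

Yes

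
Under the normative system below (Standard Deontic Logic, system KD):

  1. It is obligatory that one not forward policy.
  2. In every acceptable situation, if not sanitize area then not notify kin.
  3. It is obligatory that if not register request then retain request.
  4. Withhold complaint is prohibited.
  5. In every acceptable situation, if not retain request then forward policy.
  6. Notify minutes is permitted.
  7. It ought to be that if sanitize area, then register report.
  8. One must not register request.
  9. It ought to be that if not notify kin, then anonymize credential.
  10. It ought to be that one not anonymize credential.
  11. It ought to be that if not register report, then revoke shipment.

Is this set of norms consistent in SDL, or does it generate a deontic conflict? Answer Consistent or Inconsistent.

Premise 5 is O(¬retain_request → forward_policy), but O(¬retain_request) is not derivable from the premises, so it does not yield O(forward_policy).
So O(forward_policy) is not derivable, and the apparent clash with O(¬forward_policy) does not arise.
A world satisfying every obligation exists (e.g. anonymize_credential=false, forward_policy=false, notify_kin=true, notify_minutes=false, register_report=true, register_request=false, retain_request=true, revoke_shipment=false, sanitize_area=true, withhold_complaint=false); no atom is both obligatory and forbidden, so the set is consistent.

Consistent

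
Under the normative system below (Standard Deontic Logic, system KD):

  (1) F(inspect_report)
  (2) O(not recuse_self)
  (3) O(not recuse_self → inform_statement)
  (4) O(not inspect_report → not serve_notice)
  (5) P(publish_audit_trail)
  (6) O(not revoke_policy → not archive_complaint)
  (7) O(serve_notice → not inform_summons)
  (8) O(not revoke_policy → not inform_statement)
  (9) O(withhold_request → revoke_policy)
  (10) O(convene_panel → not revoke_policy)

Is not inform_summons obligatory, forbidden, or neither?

Neither

Premise 7 is O(serve_notice → not inform_summons), but O(serve_notice) is not derivable from the premises, so it does not yield O(not inform_summons).
No premise or chain of K-axiom applications forces O(not inform_summons), and none forces O(inform_summons). So not inform_summons is neither obligatory nor forbidden under these norms.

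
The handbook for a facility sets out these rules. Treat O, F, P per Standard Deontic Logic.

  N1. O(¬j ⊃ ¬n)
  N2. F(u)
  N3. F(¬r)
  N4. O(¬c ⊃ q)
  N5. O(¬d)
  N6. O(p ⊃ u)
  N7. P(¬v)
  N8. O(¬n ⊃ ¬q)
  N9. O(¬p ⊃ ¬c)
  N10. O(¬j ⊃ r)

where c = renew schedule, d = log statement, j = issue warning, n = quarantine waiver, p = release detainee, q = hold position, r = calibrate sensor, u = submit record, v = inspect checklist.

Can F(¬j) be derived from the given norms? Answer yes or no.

Yes

Premise 2, F(u), is equivalent to O(¬u).
Premise 6 is O(p ⊃ u); contrapositively O(¬u ⊃ ¬p). Since O(¬u) holds, K gives O(¬p).
With premise 9, O(¬p ⊃ ¬c), the K-axiom yields O(¬c).
With premise 4, O(¬c ⊃ q), the K-axiom yields O(q).
The contrapositive of premise 8 (O(¬n ⊃ ¬q)) is O(q ⊃ n), and O(q) is already established, so O(n).
Premise 1, O(¬j ⊃ ¬n), contraposes to O(n ⊃ j); with O(n) we get O(j).
Premises 3, 5, 7, 10 do not contribute to this derivation.
So O(j) holds, i.e. F(¬j). The claim follows.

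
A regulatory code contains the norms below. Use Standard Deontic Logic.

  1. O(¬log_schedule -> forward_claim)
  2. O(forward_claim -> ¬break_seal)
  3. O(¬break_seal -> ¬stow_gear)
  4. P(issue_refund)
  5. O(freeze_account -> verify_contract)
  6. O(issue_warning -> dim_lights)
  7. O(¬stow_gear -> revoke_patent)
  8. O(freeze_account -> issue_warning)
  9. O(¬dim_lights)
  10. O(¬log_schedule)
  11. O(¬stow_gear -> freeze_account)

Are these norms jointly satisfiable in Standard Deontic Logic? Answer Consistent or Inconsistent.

From premise 9 we have O(¬dim_lights).
Premise 6 is O(issue_warning -> dim_lights); contrapositively O(¬dim_lights -> ¬issue_warning). Since O(¬dim_lights) holds, K gives O(¬issue_warning).
Premise 8, O(freeze_account -> issue_warning), contraposes to O(¬issue_warning -> ¬freeze_account); with O(¬issue_warning) we get O(¬freeze_account).
Premise 11, O(¬stow_gear -> freeze_account), contraposes to O(¬freeze_account -> stow_gear); with O(¬freeze_account) we get O(stow_gear).
Premise 3, O(¬break_seal -> ¬stow_gear), contraposes to O(stow_gear -> break_seal); with O(stow_gear) we get O(break_seal).
Premise 2, O(forward_claim -> ¬break_seal), contraposes to O(break_seal -> ¬forward_claim); with O(break_seal) we get O(¬forward_claim).
Premise 1 is O(¬log_schedule -> forward_claim); contrapositively O(¬forward_claim -> log_schedule). Since O(¬forward_claim) holds, K gives O(log_schedule).
However, premise 10 gives O(¬log_schedule).
We now have both O(log_schedule) and O(¬log_schedule) — log_schedule is simultaneously obligatory and forbidden, violating the D-axiom.

Inconsistent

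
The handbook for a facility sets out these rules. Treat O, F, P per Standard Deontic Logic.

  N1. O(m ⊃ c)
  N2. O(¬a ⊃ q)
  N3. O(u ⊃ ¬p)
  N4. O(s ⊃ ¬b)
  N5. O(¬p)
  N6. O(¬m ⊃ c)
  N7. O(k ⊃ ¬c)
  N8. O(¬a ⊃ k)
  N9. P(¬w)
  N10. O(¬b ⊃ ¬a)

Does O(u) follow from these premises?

No

Premise 3 is O(u ⊃ ¬p); even if O(¬p) held, inferring O(u) would be affirming the consequent — invalid.
No other premise forces O(u). An ideal world satisfying every premise can still have u false, so O(u) is not derivable.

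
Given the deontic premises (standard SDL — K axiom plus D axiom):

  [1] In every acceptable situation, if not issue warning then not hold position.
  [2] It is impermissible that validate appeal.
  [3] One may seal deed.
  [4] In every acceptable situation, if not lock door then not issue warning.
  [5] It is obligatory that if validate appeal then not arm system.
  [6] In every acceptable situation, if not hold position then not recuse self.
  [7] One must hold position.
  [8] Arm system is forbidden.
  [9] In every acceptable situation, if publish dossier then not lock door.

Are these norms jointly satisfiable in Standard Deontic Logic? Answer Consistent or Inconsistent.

Consistent

Premise 5 is O(validate_appeal → ¬arm_system); even if O(¬arm_system) held, inferring O(validate_appeal) would be affirming the consequent — invalid.
So O(validate_appeal) is not derivable, and the apparent clash with O(¬validate_appeal) does not arise.
A world satisfying every obligation exists (e.g. arm_system=false, hold_position=true, issue_warning=true, lock_door=true, publish_dossier=false, recuse_self=false, seal_deed=false, validate_appeal=false); no atom is both obligatory and forbidden, so the set is consistent.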